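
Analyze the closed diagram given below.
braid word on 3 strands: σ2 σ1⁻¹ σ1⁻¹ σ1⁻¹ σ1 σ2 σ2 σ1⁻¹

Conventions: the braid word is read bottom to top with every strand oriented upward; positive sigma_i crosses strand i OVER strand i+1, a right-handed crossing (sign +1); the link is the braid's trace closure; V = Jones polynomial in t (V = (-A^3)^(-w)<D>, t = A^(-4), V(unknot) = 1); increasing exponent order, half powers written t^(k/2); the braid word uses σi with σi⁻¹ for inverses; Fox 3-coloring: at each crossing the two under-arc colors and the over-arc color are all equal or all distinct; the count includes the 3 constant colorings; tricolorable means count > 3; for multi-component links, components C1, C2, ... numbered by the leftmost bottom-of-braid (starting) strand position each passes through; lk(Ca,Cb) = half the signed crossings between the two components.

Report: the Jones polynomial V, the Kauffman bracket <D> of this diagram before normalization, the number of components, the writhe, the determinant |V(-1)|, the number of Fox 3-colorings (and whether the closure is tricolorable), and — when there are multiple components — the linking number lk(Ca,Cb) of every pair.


Jones polynomial: V(t) = -t^-3 + 2t^-2 - 2t^-1 + 3 - 2t + 2t^2 - t^3
<D> = -A^-12 + 2A^-8 - 2A^-4 + 3 - 2A^4 + 2A^8 - A^12; writhe 0
components 1, writhe 0 (8 crossings)
3-colorings: 3 of 3^8, det 13 — not tricolorable
note: the word shrinks to σ2 σ1⁻¹ σ1⁻¹ σ2 σ2 σ1⁻¹ after cancelling


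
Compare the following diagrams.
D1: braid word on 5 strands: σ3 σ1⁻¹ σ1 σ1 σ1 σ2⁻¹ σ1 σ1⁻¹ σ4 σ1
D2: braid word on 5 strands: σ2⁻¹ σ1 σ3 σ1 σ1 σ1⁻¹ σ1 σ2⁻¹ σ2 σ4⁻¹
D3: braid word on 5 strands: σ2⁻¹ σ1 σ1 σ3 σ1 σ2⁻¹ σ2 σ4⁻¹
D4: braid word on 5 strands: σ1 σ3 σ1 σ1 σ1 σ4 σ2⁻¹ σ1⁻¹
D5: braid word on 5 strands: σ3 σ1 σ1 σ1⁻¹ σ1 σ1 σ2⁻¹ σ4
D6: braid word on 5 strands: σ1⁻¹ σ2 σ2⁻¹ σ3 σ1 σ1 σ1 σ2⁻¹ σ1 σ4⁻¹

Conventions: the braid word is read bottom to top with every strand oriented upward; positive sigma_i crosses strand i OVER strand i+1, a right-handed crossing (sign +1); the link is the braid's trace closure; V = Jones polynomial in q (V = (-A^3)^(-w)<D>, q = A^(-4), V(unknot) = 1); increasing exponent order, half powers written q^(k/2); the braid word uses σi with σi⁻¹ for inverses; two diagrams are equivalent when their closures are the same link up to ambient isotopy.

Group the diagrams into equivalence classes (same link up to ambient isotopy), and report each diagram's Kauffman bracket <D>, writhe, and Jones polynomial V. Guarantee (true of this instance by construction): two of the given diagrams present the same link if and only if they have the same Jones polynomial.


equivalence classes: {D1, D2, D3, D4, D5, D6}
D1 (bracket -A^-4 + 1 + A^8; 10 crossings at w = +4): V = q + q^3 - q^4
V(D2) = q + q^3 - q^4  [10 crossings, <D> = -A^-10 + A^-6 + A^2, w = +2]
D3 (bracket -A^-10 + A^-6 + A^2; 8 crossings at w = +2): V = q + q^3 - q^4
V(D4) = q + q^3 - q^4  [8 crossings, <D> = -A^-4 + 1 + A^8, w = +4]
V(D5) = q + q^3 - q^4  [8 crossings, <D> = -A^-4 + 1 + A^8, w = +4]
V(D6) = q + q^3 - q^4  (w +2, c 10, <D> = -A^-10 + A^-6 + A^2)
observation: all 6 diagrams share one V(q), hence one class


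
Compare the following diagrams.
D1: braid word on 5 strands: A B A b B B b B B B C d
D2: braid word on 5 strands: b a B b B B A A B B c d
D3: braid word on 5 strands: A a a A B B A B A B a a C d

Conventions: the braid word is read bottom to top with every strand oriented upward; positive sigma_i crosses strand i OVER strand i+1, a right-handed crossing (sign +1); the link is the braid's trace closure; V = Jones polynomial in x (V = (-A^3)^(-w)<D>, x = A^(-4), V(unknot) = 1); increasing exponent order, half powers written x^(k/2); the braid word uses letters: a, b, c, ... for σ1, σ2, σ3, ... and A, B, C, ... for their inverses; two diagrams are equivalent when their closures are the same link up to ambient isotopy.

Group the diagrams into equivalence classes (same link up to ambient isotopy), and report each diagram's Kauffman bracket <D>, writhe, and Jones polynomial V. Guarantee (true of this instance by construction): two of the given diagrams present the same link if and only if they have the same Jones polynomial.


equivalence classes: {D1} | {D2, D3}
D1 (bracket A^-10 + A^-2 - A^2 + A^6 - A^10; 12 crossings at w = -6): V = -x^-7 + x^-6 - x^-5 + x^-4 + x^-2
D2 (bracket A^-2 - A^2 + 2A^6 - A^10 + A^14 - A^18; 12 crossings at w = -2): V = -x^-6 + x^-5 - x^-4 + 2x^-3 - x^-2 + x^-1
V(D3) = -x^-6 + x^-5 - x^-4 + 2x^-3 - x^-2 + x^-1  (w -4, c 14, <D> = A^-8 - A^-4 + 2 - A^4 + A^8 - A^12)
observation: 2 values of V(x) split the 3 diagrams


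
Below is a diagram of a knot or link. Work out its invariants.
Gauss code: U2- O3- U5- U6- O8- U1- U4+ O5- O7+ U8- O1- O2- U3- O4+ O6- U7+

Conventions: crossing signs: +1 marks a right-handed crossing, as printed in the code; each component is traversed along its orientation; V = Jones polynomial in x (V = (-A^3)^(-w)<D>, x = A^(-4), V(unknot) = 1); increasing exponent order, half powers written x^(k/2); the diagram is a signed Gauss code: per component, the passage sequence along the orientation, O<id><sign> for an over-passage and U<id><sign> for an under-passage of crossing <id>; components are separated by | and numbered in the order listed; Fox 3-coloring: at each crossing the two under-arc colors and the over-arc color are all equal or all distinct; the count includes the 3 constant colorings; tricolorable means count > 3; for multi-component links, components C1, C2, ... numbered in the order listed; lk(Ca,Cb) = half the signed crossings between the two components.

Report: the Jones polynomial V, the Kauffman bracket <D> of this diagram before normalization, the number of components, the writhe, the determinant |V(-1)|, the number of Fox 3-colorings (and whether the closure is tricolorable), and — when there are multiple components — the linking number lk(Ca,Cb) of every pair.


V = x^-7 - 2x^-6 + 2x^-5 - 3x^-4 + 3x^-3 - 2x^-2 + 2x^-1
<D> = 2A^-8 - 2A^-4 + 3 - 3A^4 + 2A^8 - 2A^12 + A^16 (w = -4)
1 component over 8 crossings, w = -4
9 Fox colorings among 3^8, |V(-1)| = 15: tricolorable
why: w = -4 (over 8 crossings) is diagram-only; (-A^3)^(4) removes it from V


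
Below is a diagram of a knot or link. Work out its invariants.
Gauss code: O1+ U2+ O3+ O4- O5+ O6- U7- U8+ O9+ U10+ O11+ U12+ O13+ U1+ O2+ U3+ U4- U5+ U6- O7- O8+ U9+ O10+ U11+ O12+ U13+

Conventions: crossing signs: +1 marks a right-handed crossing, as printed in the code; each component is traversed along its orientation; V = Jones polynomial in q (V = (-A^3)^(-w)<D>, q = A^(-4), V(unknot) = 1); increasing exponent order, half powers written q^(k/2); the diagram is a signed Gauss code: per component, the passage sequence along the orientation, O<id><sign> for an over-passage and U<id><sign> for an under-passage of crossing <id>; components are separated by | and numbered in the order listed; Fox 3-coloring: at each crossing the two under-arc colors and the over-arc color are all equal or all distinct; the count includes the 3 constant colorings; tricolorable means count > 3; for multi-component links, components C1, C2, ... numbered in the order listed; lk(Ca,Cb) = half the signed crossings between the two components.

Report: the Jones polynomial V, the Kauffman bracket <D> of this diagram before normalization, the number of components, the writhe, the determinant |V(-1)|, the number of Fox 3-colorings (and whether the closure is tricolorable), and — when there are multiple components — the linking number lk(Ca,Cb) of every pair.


Jones polynomial: V(q) = q^3 + q^5 - q^6 + q^7 - q^8 + q^9 - q^10
<D> = A^-19 - A^-15 + A^-11 - A^-7 + A^-3 - A - A^9; writhe +7
components 1, writhe +7 (13 crossings)
3-colorings: 3 of 3^13, det 7 — not tricolorable
note: |V(-1)| = 7: so not tricolorable, since 3 does not divide 7


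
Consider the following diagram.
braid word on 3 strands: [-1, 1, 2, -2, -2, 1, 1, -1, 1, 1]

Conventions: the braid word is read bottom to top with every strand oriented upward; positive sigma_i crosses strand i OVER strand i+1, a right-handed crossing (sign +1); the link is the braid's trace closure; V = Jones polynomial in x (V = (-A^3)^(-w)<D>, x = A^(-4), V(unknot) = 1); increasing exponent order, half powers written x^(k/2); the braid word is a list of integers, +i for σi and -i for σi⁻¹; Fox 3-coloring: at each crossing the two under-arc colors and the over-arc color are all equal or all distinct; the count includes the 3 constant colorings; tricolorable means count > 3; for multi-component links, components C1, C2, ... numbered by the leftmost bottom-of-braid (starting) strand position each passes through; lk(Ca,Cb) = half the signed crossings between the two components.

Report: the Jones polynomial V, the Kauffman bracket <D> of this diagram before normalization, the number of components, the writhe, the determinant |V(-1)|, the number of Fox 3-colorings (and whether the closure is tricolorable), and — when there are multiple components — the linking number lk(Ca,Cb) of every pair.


V = x + x^3 - x^4
<D> = -A^-10 + A^-6 + A^2 (w = +2)
1 component over 10 crossings, w = +2
9 Fox colorings among 3^10, |V(-1)| = 3: tricolorable
why: |V(-1)| = 3: so tricolorable, since 3 divides 3


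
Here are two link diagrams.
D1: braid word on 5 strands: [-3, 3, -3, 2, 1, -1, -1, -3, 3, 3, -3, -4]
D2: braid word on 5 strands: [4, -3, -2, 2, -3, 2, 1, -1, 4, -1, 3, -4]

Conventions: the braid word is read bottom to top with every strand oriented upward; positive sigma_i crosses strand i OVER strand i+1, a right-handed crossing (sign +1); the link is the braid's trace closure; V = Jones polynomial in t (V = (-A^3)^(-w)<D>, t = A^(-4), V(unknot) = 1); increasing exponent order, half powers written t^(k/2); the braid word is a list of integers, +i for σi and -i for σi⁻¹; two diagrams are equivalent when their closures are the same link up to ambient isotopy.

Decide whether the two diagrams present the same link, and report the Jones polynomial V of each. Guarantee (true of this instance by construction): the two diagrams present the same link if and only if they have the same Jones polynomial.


equivalent: yes
V(D1) = 1  (w -2, c 12, <D> = A^-6)
V(D2) = 1  (w 0, c 12, <D> = 1)
why: from 12 to 12 crossings by R-moves: one link, two diagrams


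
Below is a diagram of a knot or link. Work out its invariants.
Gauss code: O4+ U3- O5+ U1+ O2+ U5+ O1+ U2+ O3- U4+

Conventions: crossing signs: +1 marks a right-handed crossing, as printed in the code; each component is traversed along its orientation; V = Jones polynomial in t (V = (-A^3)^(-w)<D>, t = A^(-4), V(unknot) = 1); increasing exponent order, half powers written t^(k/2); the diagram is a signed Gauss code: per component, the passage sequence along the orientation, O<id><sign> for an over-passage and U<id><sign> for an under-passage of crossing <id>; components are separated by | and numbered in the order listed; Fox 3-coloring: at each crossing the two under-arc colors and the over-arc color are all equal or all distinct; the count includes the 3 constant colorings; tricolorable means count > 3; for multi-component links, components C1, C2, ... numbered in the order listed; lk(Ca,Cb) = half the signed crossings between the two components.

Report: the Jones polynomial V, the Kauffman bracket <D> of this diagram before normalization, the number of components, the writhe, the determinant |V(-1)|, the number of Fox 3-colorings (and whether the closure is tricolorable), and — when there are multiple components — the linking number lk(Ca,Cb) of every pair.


V = t + t^3 - t^4
<D> = A^-7 - A^-3 - A^5 (w = +3)
1 component over 5 crossings, w = +3
9 Fox colorings among 3^5, |V(-1)| = 3: tricolorable
why: w = +3 (over 5 crossings) is diagram-only; (-A^3)^(-3) removes it from V


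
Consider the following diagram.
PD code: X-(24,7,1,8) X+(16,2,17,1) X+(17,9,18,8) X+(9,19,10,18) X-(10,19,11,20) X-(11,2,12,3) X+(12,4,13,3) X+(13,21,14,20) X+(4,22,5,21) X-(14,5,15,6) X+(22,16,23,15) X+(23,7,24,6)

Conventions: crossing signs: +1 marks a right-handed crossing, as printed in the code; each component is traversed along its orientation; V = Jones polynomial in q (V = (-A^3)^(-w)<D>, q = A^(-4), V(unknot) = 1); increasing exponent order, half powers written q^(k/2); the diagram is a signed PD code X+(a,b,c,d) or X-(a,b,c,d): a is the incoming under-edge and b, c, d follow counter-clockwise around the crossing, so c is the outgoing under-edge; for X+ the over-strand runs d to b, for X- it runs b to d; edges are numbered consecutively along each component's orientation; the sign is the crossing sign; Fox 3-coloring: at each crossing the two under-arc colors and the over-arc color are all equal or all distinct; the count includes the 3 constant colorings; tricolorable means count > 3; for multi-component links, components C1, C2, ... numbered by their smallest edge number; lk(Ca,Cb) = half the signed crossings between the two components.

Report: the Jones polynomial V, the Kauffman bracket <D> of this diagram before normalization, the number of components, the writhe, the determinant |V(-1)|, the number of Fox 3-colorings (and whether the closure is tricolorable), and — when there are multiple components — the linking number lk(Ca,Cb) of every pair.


V(q) = q - q^2 + 2q^3 - q^4 + q^5 - q^6
bracket: -A^-12 + A^-8 - A^-4 + 2 - A^4 + A^8, w = +4
1 component, writhe +4, over 12 crossings
det 7, colorings 3 of 3^12 — not tricolorable
observation: the span of V is 5, forcing >= 5 crossings in any diagram


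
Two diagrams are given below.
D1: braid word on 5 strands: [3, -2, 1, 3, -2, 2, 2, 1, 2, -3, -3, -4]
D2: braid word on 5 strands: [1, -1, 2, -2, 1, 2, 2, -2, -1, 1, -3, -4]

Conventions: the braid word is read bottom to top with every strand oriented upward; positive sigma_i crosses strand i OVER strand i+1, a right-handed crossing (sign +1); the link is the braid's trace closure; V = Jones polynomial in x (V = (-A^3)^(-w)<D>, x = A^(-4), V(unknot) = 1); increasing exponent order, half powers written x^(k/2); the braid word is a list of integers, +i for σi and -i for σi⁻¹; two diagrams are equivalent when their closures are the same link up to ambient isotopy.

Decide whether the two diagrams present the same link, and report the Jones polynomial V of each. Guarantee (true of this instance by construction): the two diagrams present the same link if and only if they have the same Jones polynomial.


equivalent: no
V(D1) = x + x^3 - x^4  (w +2, c 12, <D> = -A^-10 + A^-6 + A^2)
V(D2) = 1  [12 crossings, <D> = 1, w = 0]
key observation: V(x) takes 2 values over 2 diagrams, fixing the grouping


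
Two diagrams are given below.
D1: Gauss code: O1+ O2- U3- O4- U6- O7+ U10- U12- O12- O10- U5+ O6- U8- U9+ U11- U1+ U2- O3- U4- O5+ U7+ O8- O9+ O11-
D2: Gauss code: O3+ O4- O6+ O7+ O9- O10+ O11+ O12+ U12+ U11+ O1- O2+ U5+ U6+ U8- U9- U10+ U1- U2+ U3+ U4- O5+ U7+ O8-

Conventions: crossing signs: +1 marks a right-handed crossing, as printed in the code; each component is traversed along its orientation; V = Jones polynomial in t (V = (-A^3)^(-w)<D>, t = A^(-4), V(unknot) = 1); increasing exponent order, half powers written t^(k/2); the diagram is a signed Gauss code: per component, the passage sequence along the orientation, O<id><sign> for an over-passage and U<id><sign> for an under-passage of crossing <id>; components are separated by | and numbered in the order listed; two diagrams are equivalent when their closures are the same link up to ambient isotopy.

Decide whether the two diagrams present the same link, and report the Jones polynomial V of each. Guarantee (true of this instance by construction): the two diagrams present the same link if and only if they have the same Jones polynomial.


same link: no
V(D1) = t^-5 - 2t^-4 + 2t^-3 - 2t^-2 + 2t^-1 - 1 + t  [12 crossings, <D> = A^-16 - A^-12 + 2A^-8 - 2A^-4 + 2 - 2A^4 + A^8, w = -4]
D2 (bracket A^12; 12 crossings at w = +4): V = 1
note: comparing 2 Jones polynomials yields 2 groups


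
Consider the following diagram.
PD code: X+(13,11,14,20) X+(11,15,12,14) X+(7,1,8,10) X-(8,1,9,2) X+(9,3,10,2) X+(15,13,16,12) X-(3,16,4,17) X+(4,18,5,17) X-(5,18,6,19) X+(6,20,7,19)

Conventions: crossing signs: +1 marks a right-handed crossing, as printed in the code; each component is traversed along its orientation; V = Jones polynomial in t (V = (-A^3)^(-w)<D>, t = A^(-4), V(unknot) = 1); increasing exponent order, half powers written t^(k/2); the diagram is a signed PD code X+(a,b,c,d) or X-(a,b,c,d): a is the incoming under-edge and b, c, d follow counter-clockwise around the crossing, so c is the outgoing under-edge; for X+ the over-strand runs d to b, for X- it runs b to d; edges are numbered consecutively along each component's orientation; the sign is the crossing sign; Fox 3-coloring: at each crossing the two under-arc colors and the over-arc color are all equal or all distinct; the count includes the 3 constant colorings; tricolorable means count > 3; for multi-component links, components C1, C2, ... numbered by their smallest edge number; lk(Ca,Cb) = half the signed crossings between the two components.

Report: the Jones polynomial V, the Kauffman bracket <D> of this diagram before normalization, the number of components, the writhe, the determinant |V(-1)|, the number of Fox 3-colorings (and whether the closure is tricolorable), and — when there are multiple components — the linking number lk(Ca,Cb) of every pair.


Jones polynomial: V(t) = -t^(1/2) - t^(3/2) - t^(5/2) + t^(9/2)
<D> = A^-6 - A^2 - A^6 - A^10; writhe +4
components 2, writhe +4 (10 crossings)
linking number lk(C1,C2) = 0
3-colorings: 27 of 3^10, det 0 — tricolorable
note: det 0 = |V(-1)|; divisible by 3, so tricolorable


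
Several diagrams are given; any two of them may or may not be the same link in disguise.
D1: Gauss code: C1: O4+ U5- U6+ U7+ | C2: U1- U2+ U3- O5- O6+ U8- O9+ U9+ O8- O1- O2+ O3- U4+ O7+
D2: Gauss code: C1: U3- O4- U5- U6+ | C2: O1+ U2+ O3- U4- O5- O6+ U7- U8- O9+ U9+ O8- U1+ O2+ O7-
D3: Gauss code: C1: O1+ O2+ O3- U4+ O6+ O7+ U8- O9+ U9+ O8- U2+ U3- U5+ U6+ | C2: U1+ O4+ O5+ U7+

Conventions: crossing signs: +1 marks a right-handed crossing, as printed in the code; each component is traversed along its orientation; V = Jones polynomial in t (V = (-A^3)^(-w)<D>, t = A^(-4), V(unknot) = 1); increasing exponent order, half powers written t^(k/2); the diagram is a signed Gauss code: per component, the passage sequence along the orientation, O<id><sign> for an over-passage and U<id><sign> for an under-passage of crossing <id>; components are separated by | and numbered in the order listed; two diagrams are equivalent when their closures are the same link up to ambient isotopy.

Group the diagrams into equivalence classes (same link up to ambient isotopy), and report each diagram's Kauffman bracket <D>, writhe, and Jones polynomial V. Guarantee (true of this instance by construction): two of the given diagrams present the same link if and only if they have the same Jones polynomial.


equivalence classes: {D1} | {D2} | {D3}
D1 (bracket A^-7 + A; 9 crossings at w = +1): V = -t^(1/2) - t^(5/2)
V(D2) = -t^(-5/2) - t^(-1/2)  (w -1, c 9, <D> = A^-1 + A^7)
D3 (bracket A^-7 - A^-3 + A + A^9; 9 crossings at w = +5): V = -t^(3/2) - t^(7/2) + t^(9/2) - t^(11/2)
key observation: V(t) takes 3 values over 3 diagrams, fixing the grouping


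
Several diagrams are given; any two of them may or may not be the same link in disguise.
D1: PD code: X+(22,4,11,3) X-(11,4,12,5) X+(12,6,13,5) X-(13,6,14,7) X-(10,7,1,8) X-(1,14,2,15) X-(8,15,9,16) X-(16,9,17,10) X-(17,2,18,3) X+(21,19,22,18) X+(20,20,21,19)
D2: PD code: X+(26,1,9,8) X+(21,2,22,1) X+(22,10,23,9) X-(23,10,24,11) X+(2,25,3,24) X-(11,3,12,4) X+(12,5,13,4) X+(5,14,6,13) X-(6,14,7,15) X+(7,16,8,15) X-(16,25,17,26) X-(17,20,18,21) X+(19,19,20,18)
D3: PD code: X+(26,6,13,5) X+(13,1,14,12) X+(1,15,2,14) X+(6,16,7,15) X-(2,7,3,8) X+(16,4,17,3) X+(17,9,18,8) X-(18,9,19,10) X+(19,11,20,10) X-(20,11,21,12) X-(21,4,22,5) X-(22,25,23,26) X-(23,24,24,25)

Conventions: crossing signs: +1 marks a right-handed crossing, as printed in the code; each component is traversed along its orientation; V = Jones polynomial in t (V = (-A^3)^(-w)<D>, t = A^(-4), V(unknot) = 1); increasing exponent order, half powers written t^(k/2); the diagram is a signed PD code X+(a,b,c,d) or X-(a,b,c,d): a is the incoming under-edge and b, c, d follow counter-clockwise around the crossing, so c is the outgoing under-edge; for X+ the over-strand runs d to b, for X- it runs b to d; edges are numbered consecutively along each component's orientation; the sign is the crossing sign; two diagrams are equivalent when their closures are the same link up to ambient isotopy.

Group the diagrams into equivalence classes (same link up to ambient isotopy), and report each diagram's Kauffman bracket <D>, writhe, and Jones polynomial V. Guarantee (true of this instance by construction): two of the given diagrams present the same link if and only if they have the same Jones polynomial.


classes: {D1} | {D2, D3}
V(D1) = -t^(-11/2) + t^(-9/2) - t^(-7/2) - t^(-3/2)  [11 crossings, <D> = A^-3 + A^5 - A^9 + A^13, w = -3]
V(D2) = -t^(1/2) + t^(3/2) - t^(5/2) - t^(9/2)  (w +3, c 13, <D> = A^-9 + A^-1 - A^3 + A^7)
D3 (bracket A^-15 + A^-7 - A^-3 + A; 13 crossings at w = +1): V = -t^(1/2) + t^(3/2) - t^(5/2) - t^(9/2)
note: 2 classes among 3 diagrams; unequal V(t) rules out equality


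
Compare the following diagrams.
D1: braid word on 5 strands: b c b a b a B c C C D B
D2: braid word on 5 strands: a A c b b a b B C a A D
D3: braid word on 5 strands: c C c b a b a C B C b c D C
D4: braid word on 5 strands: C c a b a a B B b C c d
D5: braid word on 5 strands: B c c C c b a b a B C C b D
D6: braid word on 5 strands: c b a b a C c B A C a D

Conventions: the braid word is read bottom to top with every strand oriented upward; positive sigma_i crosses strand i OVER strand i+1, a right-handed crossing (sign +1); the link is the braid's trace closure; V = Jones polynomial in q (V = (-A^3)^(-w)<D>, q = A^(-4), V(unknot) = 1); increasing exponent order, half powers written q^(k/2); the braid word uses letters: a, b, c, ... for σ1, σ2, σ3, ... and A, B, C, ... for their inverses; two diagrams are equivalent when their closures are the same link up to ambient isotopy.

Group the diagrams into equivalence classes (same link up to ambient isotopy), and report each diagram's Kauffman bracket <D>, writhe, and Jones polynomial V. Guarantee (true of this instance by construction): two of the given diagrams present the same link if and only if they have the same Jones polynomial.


grouping into links: {D1, D2, D3, D4, D5, D6}
V(D1) = 1 + q + q^2 + q^3  (w +2, c 12, <D> = A^-6 + A^-2 + A^2 + A^6)
V(D2) = 1 + q + q^2 + q^3  (w +2, c 12, <D> = A^-6 + A^-2 + A^2 + A^6)
D3 (bracket A^-6 + A^-2 + A^2 + A^6; 14 crossings at w = +2): V = 1 + q + q^2 + q^3
D4 (bracket 1 + A^4 + A^8 + A^12; 12 crossings at w = +4): V = 1 + q + q^2 + q^3
V(D5) = 1 + q + q^2 + q^3  (w +2, c 14, <D> = A^-6 + A^-2 + A^2 + A^6)
V(D6) = 1 + q + q^2 + q^3  [12 crossings, <D> = A^-6 + A^-2 + A^2 + A^6, w = +2]
why: all 6 diagrams share one V(q), hence one class


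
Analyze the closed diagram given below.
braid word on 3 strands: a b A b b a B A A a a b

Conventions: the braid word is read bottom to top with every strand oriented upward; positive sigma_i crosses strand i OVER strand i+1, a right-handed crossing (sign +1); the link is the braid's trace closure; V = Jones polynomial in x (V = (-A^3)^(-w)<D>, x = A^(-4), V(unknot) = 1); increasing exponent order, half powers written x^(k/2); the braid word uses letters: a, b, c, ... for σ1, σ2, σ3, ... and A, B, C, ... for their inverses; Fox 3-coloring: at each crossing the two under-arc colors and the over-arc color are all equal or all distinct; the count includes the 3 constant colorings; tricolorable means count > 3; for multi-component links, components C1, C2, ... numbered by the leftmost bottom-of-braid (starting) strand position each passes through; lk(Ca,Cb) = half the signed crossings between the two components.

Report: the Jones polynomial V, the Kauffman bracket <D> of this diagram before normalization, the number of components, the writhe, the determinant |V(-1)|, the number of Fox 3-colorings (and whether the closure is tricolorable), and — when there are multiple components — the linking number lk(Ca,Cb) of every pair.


V(x) = x - x^2 + 2x^3 - x^4 + x^5 - x^6
bracket: -A^-12 + A^-8 - A^-4 + 2 - A^4 + A^8, w = +4
1 component, writhe +4, over 12 crossings
det 7, colorings 3 of 3^12 — not tricolorable
observation: w = +4 shifts under R1 moves; the (-A^3)^(-4) factor cancels that in V


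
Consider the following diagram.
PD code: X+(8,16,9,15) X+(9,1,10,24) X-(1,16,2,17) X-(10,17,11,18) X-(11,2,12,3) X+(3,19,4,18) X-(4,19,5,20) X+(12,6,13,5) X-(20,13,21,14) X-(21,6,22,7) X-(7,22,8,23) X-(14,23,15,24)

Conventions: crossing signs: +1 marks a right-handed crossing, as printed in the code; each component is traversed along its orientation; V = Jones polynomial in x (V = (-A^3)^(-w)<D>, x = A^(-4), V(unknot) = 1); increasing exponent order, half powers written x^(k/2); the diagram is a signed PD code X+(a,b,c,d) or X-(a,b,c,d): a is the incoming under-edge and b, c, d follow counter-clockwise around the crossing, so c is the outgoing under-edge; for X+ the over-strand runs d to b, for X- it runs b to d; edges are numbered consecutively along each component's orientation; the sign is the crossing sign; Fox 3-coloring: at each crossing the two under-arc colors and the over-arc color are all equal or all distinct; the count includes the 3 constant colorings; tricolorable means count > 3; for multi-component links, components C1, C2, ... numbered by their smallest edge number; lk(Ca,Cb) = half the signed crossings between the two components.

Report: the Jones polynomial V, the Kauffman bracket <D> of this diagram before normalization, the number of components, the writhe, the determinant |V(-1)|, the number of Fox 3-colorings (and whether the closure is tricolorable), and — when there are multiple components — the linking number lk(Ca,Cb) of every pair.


V(x) = -x^-6 + x^-5 - x^-4 + 2x^-3 - x^-2 + x^-1
bracket: A^-8 - A^-4 + 2 - A^4 + A^8 - A^12, w = -4
1 component, writhe -4, over 12 crossings
det 7, colorings 3 of 3^12 — not tricolorable
observation: the span of V is 5, forcing >= 5 crossings in any diagram


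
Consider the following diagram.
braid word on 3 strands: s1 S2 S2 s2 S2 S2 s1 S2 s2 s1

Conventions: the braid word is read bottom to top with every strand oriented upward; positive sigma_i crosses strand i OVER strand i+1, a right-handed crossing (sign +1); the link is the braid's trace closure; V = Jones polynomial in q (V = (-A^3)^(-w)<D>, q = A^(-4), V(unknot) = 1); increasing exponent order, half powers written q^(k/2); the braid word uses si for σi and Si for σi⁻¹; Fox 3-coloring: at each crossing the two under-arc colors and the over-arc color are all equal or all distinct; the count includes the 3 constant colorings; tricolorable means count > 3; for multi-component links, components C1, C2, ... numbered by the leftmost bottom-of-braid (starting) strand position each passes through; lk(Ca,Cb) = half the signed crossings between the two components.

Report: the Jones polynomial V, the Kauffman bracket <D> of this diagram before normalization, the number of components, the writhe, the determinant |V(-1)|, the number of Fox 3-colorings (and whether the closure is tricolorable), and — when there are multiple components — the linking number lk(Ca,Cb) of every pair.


V = -q^-3 + q^-2 - q^-1 + 3 - q + q^2 - q^3
<D> = -A^-12 + A^-8 - A^-4 + 3 - A^4 + A^8 - A^12 (w = 0)
1 component over 10 crossings, w = 0
27 Fox colorings among 3^10, |V(-1)| = 9: tricolorable
why: |V(-1)| = 9: so tricolorable, since 3 divides 9


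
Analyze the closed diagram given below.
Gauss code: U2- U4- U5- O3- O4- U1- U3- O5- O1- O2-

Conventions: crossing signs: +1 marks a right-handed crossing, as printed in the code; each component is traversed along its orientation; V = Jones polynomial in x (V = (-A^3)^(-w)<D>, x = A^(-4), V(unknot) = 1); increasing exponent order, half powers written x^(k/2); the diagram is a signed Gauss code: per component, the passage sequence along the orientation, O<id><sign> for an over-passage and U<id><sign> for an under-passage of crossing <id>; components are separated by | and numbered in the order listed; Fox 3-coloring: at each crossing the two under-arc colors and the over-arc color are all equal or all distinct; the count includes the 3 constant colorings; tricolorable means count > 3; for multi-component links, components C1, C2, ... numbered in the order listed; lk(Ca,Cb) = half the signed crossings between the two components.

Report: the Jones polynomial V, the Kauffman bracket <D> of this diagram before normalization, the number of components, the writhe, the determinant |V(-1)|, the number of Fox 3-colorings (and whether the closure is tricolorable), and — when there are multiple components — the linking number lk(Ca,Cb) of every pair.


V(x) = -x^-4 + x^-3 + x^-1
bracket: -A^-11 - A^-3 + A, w = -5
1 component, writhe -5, over 5 crossings
det 3, colorings 9 of 3^5 — tricolorable
observation: the span of V is 3, forcing >= 3 crossings in any diagram


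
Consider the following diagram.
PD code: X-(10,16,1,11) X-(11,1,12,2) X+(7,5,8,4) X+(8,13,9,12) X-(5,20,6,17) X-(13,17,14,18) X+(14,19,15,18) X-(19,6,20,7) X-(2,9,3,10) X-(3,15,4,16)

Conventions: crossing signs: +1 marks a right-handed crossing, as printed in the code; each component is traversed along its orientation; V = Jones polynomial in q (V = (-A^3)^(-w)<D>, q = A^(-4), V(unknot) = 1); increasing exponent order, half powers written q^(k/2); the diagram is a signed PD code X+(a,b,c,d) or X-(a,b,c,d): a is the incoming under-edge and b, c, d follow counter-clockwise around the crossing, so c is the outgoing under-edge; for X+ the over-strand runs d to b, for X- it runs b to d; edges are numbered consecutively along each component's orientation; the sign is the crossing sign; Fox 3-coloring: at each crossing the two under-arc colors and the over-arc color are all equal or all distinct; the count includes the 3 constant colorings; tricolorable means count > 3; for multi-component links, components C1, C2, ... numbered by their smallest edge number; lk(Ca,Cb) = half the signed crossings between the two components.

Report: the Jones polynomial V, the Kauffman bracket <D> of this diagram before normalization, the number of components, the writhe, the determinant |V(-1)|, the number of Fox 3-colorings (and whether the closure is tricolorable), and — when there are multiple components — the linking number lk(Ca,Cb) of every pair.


V = q^-5 + 2q^-3 + q^-1
<D> = A^-8 + 2 + A^8 (w = -4)
3 components over 10 crossings, w = -4
lk(C1,C2): -1
lk(C1,C3) = -1
linking number lk(C2,C3) = 0
3 Fox colorings among 3^10, |V(-1)| = 4: not tricolorable
why: det 4 = |V(-1)|; not divisible by 3, so not tricolorable


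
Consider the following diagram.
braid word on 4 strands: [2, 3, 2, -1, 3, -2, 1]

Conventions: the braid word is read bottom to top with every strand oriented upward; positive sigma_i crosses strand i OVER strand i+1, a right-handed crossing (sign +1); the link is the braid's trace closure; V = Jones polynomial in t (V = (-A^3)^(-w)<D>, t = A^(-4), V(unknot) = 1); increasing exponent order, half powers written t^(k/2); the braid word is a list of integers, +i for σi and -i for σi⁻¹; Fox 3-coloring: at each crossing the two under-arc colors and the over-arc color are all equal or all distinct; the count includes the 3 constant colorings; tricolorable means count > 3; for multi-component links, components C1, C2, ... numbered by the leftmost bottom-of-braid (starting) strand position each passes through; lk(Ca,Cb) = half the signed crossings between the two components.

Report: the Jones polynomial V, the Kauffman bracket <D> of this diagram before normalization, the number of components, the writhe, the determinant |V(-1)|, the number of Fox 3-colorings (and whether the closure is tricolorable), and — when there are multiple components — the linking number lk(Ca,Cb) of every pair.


V(t) = t + t^3 - t^4
bracket: A^-7 - A^-3 - A^5, w = +3
1 component, writhe +3, over 7 crossings
det 3, colorings 9 of 3^7 — tricolorable
observation: the span of V is 3, forcing >= 3 crossings in any diagram


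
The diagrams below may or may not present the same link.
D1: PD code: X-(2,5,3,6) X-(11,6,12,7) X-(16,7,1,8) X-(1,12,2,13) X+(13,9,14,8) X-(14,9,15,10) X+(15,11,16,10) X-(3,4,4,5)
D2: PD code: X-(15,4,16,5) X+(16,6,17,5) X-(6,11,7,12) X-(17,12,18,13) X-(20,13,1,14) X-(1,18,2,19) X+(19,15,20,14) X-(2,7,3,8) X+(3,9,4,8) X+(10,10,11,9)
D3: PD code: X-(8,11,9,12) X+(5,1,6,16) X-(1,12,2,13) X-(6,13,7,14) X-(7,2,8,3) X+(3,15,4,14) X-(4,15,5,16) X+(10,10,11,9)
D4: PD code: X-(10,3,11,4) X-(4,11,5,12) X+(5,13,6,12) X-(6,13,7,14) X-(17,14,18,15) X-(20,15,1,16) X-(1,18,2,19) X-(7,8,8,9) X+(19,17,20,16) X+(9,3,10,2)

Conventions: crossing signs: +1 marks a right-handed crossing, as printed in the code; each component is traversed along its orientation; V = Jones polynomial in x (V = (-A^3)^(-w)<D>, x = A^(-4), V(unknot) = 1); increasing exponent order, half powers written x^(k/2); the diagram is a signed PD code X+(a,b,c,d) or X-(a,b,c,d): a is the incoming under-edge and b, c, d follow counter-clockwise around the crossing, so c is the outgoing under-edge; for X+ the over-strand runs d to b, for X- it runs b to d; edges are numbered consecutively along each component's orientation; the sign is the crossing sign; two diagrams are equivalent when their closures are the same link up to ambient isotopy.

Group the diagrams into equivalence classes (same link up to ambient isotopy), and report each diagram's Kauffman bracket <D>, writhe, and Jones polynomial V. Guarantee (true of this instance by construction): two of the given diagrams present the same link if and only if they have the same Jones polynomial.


equivalence classes: {D1, D2, D3, D4}
D1 (bracket A^-12; 8 crossings at w = -4): V = 1
D2 (bracket A^-6; 10 crossings at w = -2): V = 1
D3 (bracket A^-6; 8 crossings at w = -2): V = 1
V(D4) = 1  [10 crossings, <D> = A^-12, w = -4]
key observation: one V(x) for all 4 diagrams — one class (guaranteed)


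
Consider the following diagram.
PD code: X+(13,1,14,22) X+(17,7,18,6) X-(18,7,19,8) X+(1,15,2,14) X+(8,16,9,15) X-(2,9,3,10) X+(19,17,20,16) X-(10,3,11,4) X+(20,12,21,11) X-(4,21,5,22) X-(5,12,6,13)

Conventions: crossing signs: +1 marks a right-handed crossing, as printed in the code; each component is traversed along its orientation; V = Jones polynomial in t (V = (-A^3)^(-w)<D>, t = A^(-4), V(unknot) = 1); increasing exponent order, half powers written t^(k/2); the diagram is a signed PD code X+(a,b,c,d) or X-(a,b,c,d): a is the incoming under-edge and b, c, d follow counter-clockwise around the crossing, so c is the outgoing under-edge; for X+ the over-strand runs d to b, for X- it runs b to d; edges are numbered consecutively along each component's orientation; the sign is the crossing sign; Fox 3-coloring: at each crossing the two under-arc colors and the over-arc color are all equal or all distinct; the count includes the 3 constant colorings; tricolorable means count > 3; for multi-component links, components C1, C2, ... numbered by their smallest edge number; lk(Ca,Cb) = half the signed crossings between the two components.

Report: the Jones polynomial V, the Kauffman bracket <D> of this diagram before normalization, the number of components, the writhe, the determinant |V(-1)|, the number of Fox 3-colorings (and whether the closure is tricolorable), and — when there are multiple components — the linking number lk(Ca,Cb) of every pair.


Jones polynomial: V(t) = -t^-3 + t^-2 - t^-1 + 3 - t + t^2 - t^3
<D> = A^-9 - A^-5 + A^-1 - 3A^3 + A^7 - A^11 + A^15; writhe +1
components 1, writhe +1 (11 crossings)
3-colorings: 27 of 3^11, det 9 — tricolorable
note: w = +1 (over 11 crossings) is diagram-only; (-A^3)^(-1) removes it from V


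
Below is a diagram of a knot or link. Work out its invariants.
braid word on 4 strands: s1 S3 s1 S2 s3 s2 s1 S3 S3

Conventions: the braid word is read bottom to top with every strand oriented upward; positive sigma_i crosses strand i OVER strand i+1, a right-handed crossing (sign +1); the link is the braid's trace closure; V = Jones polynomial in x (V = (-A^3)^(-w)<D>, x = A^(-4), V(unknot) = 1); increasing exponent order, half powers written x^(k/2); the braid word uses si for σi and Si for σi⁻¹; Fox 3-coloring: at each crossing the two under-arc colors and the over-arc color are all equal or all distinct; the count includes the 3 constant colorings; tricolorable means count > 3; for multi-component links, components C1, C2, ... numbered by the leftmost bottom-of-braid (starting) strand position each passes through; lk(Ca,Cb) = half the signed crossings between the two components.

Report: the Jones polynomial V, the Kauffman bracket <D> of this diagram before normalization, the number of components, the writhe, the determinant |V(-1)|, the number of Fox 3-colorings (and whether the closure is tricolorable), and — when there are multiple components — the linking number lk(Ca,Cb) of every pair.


V(x) = -x^-3 + x^-2 - x^-1 + 3 - x + x^2 - x^3
bracket: A^-9 - A^-5 + A^-1 - 3A^3 + A^7 - A^11 + A^15, w = +1
1 component, writhe +1, over 9 crossings
det 9, colorings 27 of 3^9 — tricolorable
observation: |V(-1)| = 9: so tricolorable, since 3 divides 9


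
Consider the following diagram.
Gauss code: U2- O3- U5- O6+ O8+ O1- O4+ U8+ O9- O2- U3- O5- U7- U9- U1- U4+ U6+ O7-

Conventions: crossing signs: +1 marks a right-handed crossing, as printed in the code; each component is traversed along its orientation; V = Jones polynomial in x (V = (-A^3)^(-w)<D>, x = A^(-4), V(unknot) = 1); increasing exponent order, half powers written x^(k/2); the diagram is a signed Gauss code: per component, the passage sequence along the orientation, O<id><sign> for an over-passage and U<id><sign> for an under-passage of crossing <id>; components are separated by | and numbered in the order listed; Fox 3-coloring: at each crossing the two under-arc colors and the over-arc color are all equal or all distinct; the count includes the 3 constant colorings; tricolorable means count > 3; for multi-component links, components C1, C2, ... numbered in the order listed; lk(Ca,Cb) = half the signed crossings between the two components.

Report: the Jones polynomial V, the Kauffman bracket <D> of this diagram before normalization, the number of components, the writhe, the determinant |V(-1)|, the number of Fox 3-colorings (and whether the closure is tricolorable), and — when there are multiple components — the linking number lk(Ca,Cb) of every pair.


V(x) = -x^-4 + x^-3 + x^-1
bracket: -A^-5 - A^3 + A^7, w = -3
1 component, writhe -3, over 9 crossings
det 3, colorings 9 of 3^9 — tricolorable
observation: the span of V is 3, forcing >= 3 crossings in any diagram


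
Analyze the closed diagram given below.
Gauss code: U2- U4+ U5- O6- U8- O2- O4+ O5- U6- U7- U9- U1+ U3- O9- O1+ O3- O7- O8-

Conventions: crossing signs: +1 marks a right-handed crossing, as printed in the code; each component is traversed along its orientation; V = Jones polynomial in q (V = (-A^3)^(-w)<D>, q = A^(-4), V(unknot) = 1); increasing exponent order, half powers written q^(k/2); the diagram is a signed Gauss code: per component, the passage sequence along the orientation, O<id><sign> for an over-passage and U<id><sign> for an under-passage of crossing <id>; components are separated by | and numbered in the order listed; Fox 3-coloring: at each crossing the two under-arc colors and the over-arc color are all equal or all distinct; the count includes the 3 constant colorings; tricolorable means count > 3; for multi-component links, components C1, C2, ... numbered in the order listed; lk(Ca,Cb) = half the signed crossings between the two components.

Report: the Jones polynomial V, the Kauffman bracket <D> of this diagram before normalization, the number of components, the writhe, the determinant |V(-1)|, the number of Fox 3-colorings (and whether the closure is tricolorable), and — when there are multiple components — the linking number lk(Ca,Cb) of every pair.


Jones polynomial: V(q) = -q^-4 + q^-3 + q^-1
<D> = -A^-11 - A^-3 + A; writhe -5
components 1, writhe -5 (9 crossings)
3-colorings: 9 of 3^9, det 3 — tricolorable
note: w = -5 shifts under R1 moves; the (-A^3)^(5) factor cancels that in V
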